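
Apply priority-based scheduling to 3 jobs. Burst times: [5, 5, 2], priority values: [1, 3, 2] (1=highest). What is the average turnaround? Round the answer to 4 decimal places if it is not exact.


Sort by priority (ascending = highest first):
Order: [(1, 5), (2, 2), (3, 5)]
Completion times:
  Priority 1, burst=5, C=5
  Priority 2, burst=2, C=7
  Priority 3, burst=5, C=12
Average turnaround = 24/3 = 8.0

8.0


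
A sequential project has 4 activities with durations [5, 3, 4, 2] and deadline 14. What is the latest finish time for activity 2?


LF(activity 2) = deadline - sum of successor durations
Successors: activities 3 through 4 with durations [4, 2]
Sum of successor durations = 6
LF = 14 - 6 = 8

8


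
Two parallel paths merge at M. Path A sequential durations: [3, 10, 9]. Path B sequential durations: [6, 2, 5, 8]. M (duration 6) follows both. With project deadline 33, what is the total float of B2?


Forward pass: ES(B2) = sum of predecessors on chain B = 6
EF = ES + duration = 6 + 2 = 8
Backward pass: LF(M) = deadline = 33; LS(M) = 33 - 6 = 27
LF(B2) = LS(M) - sum(successors on chain B) = 27 - 13 = 14
LS = LF - duration = 14 - 2 = 12
Total float = LS - ES = 12 - 6 = 6

6


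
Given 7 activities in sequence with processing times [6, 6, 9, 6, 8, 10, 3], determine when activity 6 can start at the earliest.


Activity 6 starts after activities 1 through 5 complete.
Predecessor durations: [6, 6, 9, 6, 8]
ES = 6 + 6 + 9 + 6 + 8 = 35

35


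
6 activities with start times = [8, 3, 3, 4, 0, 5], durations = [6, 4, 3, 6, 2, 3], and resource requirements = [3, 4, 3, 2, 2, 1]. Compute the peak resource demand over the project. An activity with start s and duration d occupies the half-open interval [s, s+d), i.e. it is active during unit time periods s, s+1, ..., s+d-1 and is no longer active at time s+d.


Each activity i is active on [start_i, start_i + duration_i).
Compute total resource usage per time slot:
  t=0: active resources = [2], total = 2
  t=1: active resources = [2], total = 2
  t=2: active resources = [], total = 0
  t=3: active resources = [4, 3], total = 7
  t=4: active resources = [4, 3, 2], total = 9
  t=5: active resources = [4, 3, 2, 1], total = 10
  t=6: active resources = [4, 2, 1], total = 7
  t=7: active resources = [2, 1], total = 3
  t=8: active resources = [3, 2], total = 5
  t=9: active resources = [3, 2], total = 5
  t=10: active resources = [3], total = 3
  t=11: active resources = [3], total = 3
  t=12: active resources = [3], total = 3
  t=13: active resources = [3], total = 3
Peak resource demand = 10

10


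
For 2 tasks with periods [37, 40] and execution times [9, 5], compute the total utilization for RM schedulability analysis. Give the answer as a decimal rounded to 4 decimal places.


Compute individual utilizations (exact fractions):
  Task 1: C/T = 9/37 (approx. 0.2432)
  Task 2: C/T = 5/40 = 1/8 (approx. 0.125)
Total utilization U = 9/37 + 1/8 = 109/296
Rounded to 4 decimal places: U = 0.3682
RM (Liu & Layland) bound for 2 tasks = 0.828427; compare with U = 109/296 (approx. 0.368243)
U <= bound, so schedulable by RM sufficient condition.

0.3682


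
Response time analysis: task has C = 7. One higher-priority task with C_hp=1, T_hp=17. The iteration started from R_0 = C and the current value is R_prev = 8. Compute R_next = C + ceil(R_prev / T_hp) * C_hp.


R_next = C + ceil(R_prev / T_hp) * C_hp
ceil(8 / 17) = ceil(0.4706) = 1
Interference = 1 * 1 = 1
R_next = 7 + 1 = 8
R_next = R_prev, so the iteration has converged (response time = 8).

8


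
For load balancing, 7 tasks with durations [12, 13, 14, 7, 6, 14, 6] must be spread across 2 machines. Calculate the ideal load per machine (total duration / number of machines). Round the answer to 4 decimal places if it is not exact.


Total processing time = 12 + 13 + 14 + 7 + 6 + 14 + 6 = 72
Number of machines = 2
Ideal balanced load = 72 / 2 = 36.0

36.0


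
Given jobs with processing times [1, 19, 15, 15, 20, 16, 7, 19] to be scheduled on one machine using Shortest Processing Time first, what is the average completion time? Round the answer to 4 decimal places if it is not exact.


Sort jobs by processing time (SPT order): [1, 7, 15, 15, 16, 19, 19, 20]
Compute completion times sequentially:
  Job 1: processing = 1, completes at 1
  Job 2: processing = 7, completes at 8
  Job 3: processing = 15, completes at 23
  Job 4: processing = 15, completes at 38
  Job 5: processing = 16, completes at 54
  Job 6: processing = 19, completes at 73
  Job 7: processing = 19, completes at 92
  Job 8: processing = 20, completes at 112
Sum of completion times = 401
Average completion time = 401/8 = 50.125

50.125


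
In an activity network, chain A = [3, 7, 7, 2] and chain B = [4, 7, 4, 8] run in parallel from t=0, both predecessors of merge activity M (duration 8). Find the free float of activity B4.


ES(B4) = sum of predecessors on chain B = 15
EF(B4) = ES + duration = 15 + 8 = 23
Successor of B4 is M. ES(M) = max(sum(A), sum(B)) = max(19, 23) = 23
Free float = ES(successor) - EF(current) = 23 - 23 = 0

0


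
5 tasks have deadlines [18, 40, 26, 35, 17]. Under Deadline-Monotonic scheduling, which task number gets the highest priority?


Sort tasks by relative deadline (ascending):
  Task 5: deadline = 17
  Task 1: deadline = 18
  Task 3: deadline = 26
  Task 4: deadline = 35
  Task 2: deadline = 40
Priority order (highest first): [5, 1, 3, 4, 2]
Highest priority task = 5

5


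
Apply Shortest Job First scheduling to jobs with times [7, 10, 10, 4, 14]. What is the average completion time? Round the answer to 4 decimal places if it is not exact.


SJF order (ascending): [4, 7, 10, 10, 14]
Completion times:
  Job 1: burst=4, C=4
  Job 2: burst=7, C=11
  Job 3: burst=10, C=21
  Job 4: burst=10, C=31
  Job 5: burst=14, C=45
Average completion = 112/5 = 22.4

22.4


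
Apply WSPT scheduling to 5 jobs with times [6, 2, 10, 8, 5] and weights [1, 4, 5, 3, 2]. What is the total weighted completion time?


Compute p/w ratios and sort ascending (WSPT): [(2, 4), (10, 5), (5, 2), (8, 3), (6, 1)]
Compute weighted completion times:
  Job (p=2,w=4): C=2, w*C=4*2=8
  Job (p=10,w=5): C=12, w*C=5*12=60
  Job (p=5,w=2): C=17, w*C=2*17=34
  Job (p=8,w=3): C=25, w*C=3*25=75
  Job (p=6,w=1): C=31, w*C=1*31=31
Total weighted completion time = 208

208


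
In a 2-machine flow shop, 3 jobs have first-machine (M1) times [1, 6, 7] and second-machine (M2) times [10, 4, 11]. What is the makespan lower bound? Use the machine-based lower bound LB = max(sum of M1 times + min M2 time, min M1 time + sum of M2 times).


LB1 = sum(M1 times) + min(M2 times) = 14 + 4 = 18
LB2 = min(M1 times) + sum(M2 times) = 1 + 25 = 26
Lower bound = max(LB1, LB2) = max(18, 26) = 26

26


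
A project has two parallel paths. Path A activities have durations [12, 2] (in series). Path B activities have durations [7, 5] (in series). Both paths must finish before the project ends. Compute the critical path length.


Path A total = 12 + 2 = 14
Path B total = 7 + 5 = 12
Critical path = longest path = max(14, 12) = 14

14


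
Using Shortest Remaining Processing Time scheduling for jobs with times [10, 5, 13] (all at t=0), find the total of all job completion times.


Since all jobs arrive at t=0, SRPT equals SPT ordering.
SPT order: [5, 10, 13]
Completion times:
  Job 1: p=5, C=5
  Job 2: p=10, C=15
  Job 3: p=13, C=28
Total completion time = 5 + 15 + 28 = 48

48


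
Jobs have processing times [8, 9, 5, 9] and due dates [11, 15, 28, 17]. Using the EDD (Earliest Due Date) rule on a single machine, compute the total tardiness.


Sort by due date (EDD order): [(8, 11), (9, 15), (9, 17), (5, 28)]
Compute completion times and tardiness:
  Job 1: p=8, d=11, C=8, tardiness=max(0,8-11)=0
  Job 2: p=9, d=15, C=17, tardiness=max(0,17-15)=2
  Job 3: p=9, d=17, C=26, tardiness=max(0,26-17)=9
  Job 4: p=5, d=28, C=31, tardiness=max(0,31-28)=3
Total tardiness = 14

14


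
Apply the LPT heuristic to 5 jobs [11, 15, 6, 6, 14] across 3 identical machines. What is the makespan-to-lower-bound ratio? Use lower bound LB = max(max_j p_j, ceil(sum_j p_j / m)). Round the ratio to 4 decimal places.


LPT order: [15, 14, 11, 6, 6]
Machine loads after assignment: [15, 20, 17]
LPT makespan = 20
Lower bound = max(max_job, ceil(total/3)) = max(15, 18) = 18
Ratio = 20 / 18 = 1.1111

1.1111


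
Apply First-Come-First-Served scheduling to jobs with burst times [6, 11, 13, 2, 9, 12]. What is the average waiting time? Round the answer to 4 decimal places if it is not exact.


FCFS order (as given): [6, 11, 13, 2, 9, 12]
Waiting times:
  Job 1: wait = 0
  Job 2: wait = 6
  Job 3: wait = 17
  Job 4: wait = 30
  Job 5: wait = 32
  Job 6: wait = 41
Sum of waiting times = 126
Average waiting time = 126/6 = 21.0

21.0


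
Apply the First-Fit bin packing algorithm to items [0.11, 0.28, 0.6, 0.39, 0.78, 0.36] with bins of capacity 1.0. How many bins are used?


Place items sequentially using First-Fit:
  Item 0.11 -> new Bin 1
  Item 0.28 -> Bin 1 (now 0.39)
  Item 0.6 -> Bin 1 (now 0.99)
  Item 0.39 -> new Bin 2
  Item 0.78 -> new Bin 3
  Item 0.36 -> Bin 2 (now 0.75)
Total bins used = 3

3


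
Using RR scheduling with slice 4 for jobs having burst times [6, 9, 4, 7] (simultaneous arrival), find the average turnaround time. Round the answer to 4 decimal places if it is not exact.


Time quantum = 4
Execution trace:
  J1 runs 4 units, time = 4
  J2 runs 4 units, time = 8
  J3 runs 4 units, time = 12
  J4 runs 4 units, time = 16
  J1 runs 2 units, time = 18
  J2 runs 4 units, time = 22
  J4 runs 3 units, time = 25
  J2 runs 1 units, time = 26
Finish times: [18, 26, 12, 25]
Average turnaround = 81/4 = 20.25

20.25


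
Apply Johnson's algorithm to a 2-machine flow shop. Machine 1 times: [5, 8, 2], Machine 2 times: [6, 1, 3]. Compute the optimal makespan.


Apply Johnson's rule:
  Group 1 (a <= b): [(3, 2, 3), (1, 5, 6)]
  Group 2 (a > b): [(2, 8, 1)]
Optimal job order: [3, 1, 2]
Schedule:
  Job 3: M1 done at 2, M2 done at 5
  Job 1: M1 done at 7, M2 done at 13
  Job 2: M1 done at 15, M2 done at 16
Makespan = 16

16


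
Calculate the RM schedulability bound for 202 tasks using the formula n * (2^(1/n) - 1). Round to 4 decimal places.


Compute 2^(1/202) = 1.0034373158
Subtract 1: 1.0034373158 - 1 = 0.0034373158
Multiply by n: 202 * 0.0034373158 = 0.6943377916
Round to 4 dp: 0.6943

0.6943


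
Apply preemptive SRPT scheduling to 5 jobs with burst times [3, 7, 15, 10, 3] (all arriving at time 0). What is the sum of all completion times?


Since all jobs arrive at t=0, SRPT equals SPT ordering.
SPT order: [3, 3, 7, 10, 15]
Completion times:
  Job 1: p=3, C=3
  Job 2: p=3, C=6
  Job 3: p=7, C=13
  Job 4: p=10, C=23
  Job 5: p=15, C=38
Total completion time = 3 + 6 + 13 + 23 + 38 = 83

83


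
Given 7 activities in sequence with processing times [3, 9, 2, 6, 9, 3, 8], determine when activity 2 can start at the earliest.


Activity 2 starts after activities 1 through 1 complete.
Predecessor durations: [3]
ES = 3 = 3

3


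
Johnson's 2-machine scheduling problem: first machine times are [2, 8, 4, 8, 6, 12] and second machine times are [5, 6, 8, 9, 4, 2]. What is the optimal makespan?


Apply Johnson's rule:
  Group 1 (a <= b): [(1, 2, 5), (3, 4, 8), (4, 8, 9)]
  Group 2 (a > b): [(2, 8, 6), (5, 6, 4), (6, 12, 2)]
Optimal job order: [1, 3, 4, 2, 5, 6]
Schedule:
  Job 1: M1 done at 2, M2 done at 7
  Job 3: M1 done at 6, M2 done at 15
  Job 4: M1 done at 14, M2 done at 24
  Job 2: M1 done at 22, M2 done at 30
  Job 5: M1 done at 28, M2 done at 34
  Job 6: M1 done at 40, M2 done at 42
Makespan = 42

42


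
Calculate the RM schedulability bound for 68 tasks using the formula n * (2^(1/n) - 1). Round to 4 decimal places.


Compute 2^(1/68) = 1.0102454700
Subtract 1: 1.0102454700 - 1 = 0.0102454700
Multiply by n: 68 * 0.0102454700 = 0.6966919600
Round to 4 dp: 0.6967

0.6967


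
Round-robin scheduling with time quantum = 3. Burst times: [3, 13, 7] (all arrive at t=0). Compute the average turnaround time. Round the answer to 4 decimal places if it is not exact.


Time quantum = 3
Execution trace:
  J1 runs 3 units, time = 3
  J2 runs 3 units, time = 6
  J3 runs 3 units, time = 9
  J2 runs 3 units, time = 12
  J3 runs 3 units, time = 15
  J2 runs 3 units, time = 18
  J3 runs 1 units, time = 19
  J2 runs 3 units, time = 22
  J2 runs 1 units, time = 23
Finish times: [3, 23, 19]
Average turnaround = 45/3 = 15.0

15.0


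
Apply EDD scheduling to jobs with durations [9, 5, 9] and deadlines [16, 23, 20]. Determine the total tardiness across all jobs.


Sort by due date (EDD order): [(9, 16), (9, 20), (5, 23)]
Compute completion times and tardiness:
  Job 1: p=9, d=16, C=9, tardiness=max(0,9-16)=0
  Job 2: p=9, d=20, C=18, tardiness=max(0,18-20)=0
  Job 3: p=5, d=23, C=23, tardiness=max(0,23-23)=0
Total tardiness = 0

0


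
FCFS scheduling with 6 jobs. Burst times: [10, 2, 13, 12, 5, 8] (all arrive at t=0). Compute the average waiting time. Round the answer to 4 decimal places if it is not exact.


FCFS order (as given): [10, 2, 13, 12, 5, 8]
Waiting times:
  Job 1: wait = 0
  Job 2: wait = 10
  Job 3: wait = 12
  Job 4: wait = 25
  Job 5: wait = 37
  Job 6: wait = 42
Sum of waiting times = 126
Average waiting time = 126/6 = 21.0

21.0


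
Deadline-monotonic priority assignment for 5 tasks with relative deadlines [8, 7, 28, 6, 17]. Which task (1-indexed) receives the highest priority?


Sort tasks by relative deadline (ascending):
  Task 4: deadline = 6
  Task 2: deadline = 7
  Task 1: deadline = 8
  Task 5: deadline = 17
  Task 3: deadline = 28
Priority order (highest first): [4, 2, 1, 5, 3]
Highest priority task = 4

4


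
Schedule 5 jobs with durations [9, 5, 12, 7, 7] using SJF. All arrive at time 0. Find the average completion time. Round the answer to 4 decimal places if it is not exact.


SJF order (ascending): [5, 7, 7, 9, 12]
Completion times:
  Job 1: burst=5, C=5
  Job 2: burst=7, C=12
  Job 3: burst=7, C=19
  Job 4: burst=9, C=28
  Job 5: burst=12, C=40
Average completion = 104/5 = 20.8

20.8


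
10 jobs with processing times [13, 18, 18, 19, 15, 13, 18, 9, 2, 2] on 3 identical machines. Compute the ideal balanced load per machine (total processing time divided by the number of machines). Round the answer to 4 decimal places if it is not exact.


Total processing time = 13 + 18 + 18 + 19 + 15 + 13 + 18 + 9 + 2 + 2 = 127
Number of machines = 3
Ideal balanced load = 127 / 3 = 42.3333

42.3333


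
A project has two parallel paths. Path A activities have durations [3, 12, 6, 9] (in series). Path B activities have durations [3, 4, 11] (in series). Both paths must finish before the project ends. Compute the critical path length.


Path A total = 3 + 12 + 6 + 9 = 30
Path B total = 3 + 4 + 11 = 18
Critical path = longest path = max(30, 18) = 30

30


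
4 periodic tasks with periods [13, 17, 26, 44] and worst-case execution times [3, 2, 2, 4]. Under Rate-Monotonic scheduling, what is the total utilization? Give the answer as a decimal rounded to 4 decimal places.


Compute individual utilizations (exact fractions):
  Task 1: C/T = 3/13 (approx. 0.2308)
  Task 2: C/T = 2/17 (approx. 0.1176)
  Task 3: C/T = 2/26 = 1/13 (approx. 0.0769)
  Task 4: C/T = 4/44 = 1/11 (approx. 0.0909)
Total utilization U = 3/13 + 2/17 + 1/13 + 1/11 = 1255/2431
Rounded to 4 decimal places: U = 0.5162
RM (Liu & Layland) bound for 4 tasks = 0.756828; compare with U = 1255/2431 (approx. 0.516248)
U <= bound, so schedulable by RM sufficient condition.

0.5162


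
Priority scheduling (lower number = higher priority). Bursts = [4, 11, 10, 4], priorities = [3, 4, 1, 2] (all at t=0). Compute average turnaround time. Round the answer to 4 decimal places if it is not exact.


Sort by priority (ascending = highest first):
Order: [(1, 10), (2, 4), (3, 4), (4, 11)]
Completion times:
  Priority 1, burst=10, C=10
  Priority 2, burst=4, C=14
  Priority 3, burst=4, C=18
  Priority 4, burst=11, C=29
Average turnaround = 71/4 = 17.75

17.75


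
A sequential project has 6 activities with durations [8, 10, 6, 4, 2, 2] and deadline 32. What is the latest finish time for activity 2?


LF(activity 2) = deadline - sum of successor durations
Successors: activities 3 through 6 with durations [6, 4, 2, 2]
Sum of successor durations = 14
LF = 32 - 14 = 18

18


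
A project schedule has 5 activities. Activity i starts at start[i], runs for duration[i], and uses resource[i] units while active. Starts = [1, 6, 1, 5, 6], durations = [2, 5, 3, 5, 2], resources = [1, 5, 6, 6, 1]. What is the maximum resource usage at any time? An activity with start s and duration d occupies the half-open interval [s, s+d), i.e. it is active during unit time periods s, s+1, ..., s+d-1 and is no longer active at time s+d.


Each activity i is active on [start_i, start_i + duration_i).
Compute total resource usage per time slot:
  t=0: active resources = [], total = 0
  t=1: active resources = [1, 6], total = 7
  t=2: active resources = [1, 6], total = 7
  t=3: active resources = [6], total = 6
  t=4: active resources = [], total = 0
  t=5: active resources = [6], total = 6
  t=6: active resources = [5, 6, 1], total = 12
  t=7: active resources = [5, 6, 1], total = 12
  t=8: active resources = [5, 6], total = 11
  t=9: active resources = [5, 6], total = 11
  t=10: active resources = [5], total = 5
Peak resource demand = 12

12


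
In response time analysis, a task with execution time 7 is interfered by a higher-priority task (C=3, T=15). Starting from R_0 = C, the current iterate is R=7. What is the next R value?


R_next = C + ceil(R_prev / T_hp) * C_hp
ceil(7 / 15) = ceil(0.4667) = 1
Interference = 1 * 3 = 3
R_next = 7 + 3 = 10

10


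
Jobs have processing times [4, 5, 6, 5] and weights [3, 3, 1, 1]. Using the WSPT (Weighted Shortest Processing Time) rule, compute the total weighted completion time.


Compute p/w ratios and sort ascending (WSPT): [(4, 3), (5, 3), (5, 1), (6, 1)]
Compute weighted completion times:
  Job (p=4,w=3): C=4, w*C=3*4=12
  Job (p=5,w=3): C=9, w*C=3*9=27
  Job (p=5,w=1): C=14, w*C=1*14=14
  Job (p=6,w=1): C=20, w*C=1*20=20
Total weighted completion time = 73

73


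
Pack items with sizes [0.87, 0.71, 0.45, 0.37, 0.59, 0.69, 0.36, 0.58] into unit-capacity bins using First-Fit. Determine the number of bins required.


Place items sequentially using First-Fit:
  Item 0.87 -> new Bin 1
  Item 0.71 -> new Bin 2
  Item 0.45 -> new Bin 3
  Item 0.37 -> Bin 3 (now 0.82)
  Item 0.59 -> new Bin 4
  Item 0.69 -> new Bin 5
  Item 0.36 -> Bin 4 (now 0.95)
  Item 0.58 -> new Bin 6
Total bins used = 6

6


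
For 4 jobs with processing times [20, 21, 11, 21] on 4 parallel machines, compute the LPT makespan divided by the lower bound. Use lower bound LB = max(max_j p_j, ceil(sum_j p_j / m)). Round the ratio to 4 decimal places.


LPT order: [21, 21, 20, 11]
Machine loads after assignment: [21, 21, 20, 11]
LPT makespan = 21
Lower bound = max(max_job, ceil(total/4)) = max(21, 19) = 21
Ratio = 21 / 21 = 1.0

1.0


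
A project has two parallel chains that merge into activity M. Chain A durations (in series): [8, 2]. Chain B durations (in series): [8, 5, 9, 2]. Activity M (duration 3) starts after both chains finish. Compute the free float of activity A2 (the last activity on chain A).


ES(A2) = sum of predecessors on chain A = 8
EF(A2) = ES + duration = 8 + 2 = 10
Successor of A2 is M. ES(M) = max(sum(A), sum(B)) = max(10, 24) = 24
Free float = ES(successor) - EF(current) = 24 - 10 = 14

14


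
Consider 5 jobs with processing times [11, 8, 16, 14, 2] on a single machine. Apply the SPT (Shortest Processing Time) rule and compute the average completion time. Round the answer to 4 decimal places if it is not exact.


Sort jobs by processing time (SPT order): [2, 8, 11, 14, 16]
Compute completion times sequentially:
  Job 1: processing = 2, completes at 2
  Job 2: processing = 8, completes at 10
  Job 3: processing = 11, completes at 21
  Job 4: processing = 14, completes at 35
  Job 5: processing = 16, completes at 51
Sum of completion times = 119
Average completion time = 119/5 = 23.8

23.8


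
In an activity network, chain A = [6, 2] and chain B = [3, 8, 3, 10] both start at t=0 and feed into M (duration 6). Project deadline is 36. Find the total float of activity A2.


Forward pass: ES(A2) = sum of predecessors on chain A = 6
EF = ES + duration = 6 + 2 = 8
Backward pass: LF(M) = deadline = 36; LS(M) = 36 - 6 = 30
LF(A2) = LS(M) - sum(successors on chain A) = 30 - 0 = 30
LS = LF - duration = 30 - 2 = 28
Total float = LS - ES = 28 - 6 = 22

22


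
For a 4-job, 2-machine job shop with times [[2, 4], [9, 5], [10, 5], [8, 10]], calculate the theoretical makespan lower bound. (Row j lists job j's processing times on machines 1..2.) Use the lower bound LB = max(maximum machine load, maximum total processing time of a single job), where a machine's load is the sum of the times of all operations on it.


Machine loads:
  Machine 1: 2 + 9 + 10 + 8 = 29
  Machine 2: 4 + 5 + 5 + 10 = 24
Max machine load = 29
Job totals:
  Job 1: 6
  Job 2: 14
  Job 3: 15
  Job 4: 18
Max job total = 18
Lower bound = max(29, 18) = 29

29


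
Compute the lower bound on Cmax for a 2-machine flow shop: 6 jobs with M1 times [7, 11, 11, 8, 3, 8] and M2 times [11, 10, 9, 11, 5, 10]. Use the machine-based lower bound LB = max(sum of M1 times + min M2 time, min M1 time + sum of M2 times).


LB1 = sum(M1 times) + min(M2 times) = 48 + 5 = 53
LB2 = min(M1 times) + sum(M2 times) = 3 + 56 = 59
Lower bound = max(LB1, LB2) = max(53, 59) = 59

59


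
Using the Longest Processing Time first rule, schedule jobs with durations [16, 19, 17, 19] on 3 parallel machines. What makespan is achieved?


Sort jobs in decreasing order (LPT): [19, 19, 17, 16]
Assign each job to the least loaded machine:
  Machine 1: jobs [19], load = 19
  Machine 2: jobs [19], load = 19
  Machine 3: jobs [17, 16], load = 33
Makespan = max load = 33

33


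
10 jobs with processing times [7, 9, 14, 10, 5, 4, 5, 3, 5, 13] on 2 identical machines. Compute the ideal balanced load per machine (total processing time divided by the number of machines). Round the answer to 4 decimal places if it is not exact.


Total processing time = 7 + 9 + 14 + 10 + 5 + 4 + 5 + 3 + 5 + 13 = 75
Number of machines = 2
Ideal balanced load = 75 / 2 = 37.5

37.5


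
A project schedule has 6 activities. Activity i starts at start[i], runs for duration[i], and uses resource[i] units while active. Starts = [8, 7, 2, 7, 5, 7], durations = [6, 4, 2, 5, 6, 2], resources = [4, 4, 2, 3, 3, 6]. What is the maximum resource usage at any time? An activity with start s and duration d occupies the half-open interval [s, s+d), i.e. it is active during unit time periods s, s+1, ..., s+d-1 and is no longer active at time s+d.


Each activity i is active on [start_i, start_i + duration_i).
Compute total resource usage per time slot:
  t=0: active resources = [], total = 0
  t=1: active resources = [], total = 0
  t=2: active resources = [2], total = 2
  t=3: active resources = [2], total = 2
  t=4: active resources = [], total = 0
  t=5: active resources = [3], total = 3
  t=6: active resources = [3], total = 3
  t=7: active resources = [4, 3, 3, 6], total = 16
  t=8: active resources = [4, 4, 3, 3, 6], total = 20
  t=9: active resources = [4, 4, 3, 3], total = 14
  t=10: active resources = [4, 4, 3, 3], total = 14
  t=11: active resources = [4, 3], total = 7
  t=12: active resources = [4], total = 4
  t=13: active resources = [4], total = 4
Peak resource demand = 20

20


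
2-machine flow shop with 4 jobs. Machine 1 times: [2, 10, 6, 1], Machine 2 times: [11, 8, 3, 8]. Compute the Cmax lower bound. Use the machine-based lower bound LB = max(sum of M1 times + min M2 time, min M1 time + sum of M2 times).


LB1 = sum(M1 times) + min(M2 times) = 19 + 3 = 22
LB2 = min(M1 times) + sum(M2 times) = 1 + 30 = 31
Lower bound = max(LB1, LB2) = max(22, 31) = 31

31


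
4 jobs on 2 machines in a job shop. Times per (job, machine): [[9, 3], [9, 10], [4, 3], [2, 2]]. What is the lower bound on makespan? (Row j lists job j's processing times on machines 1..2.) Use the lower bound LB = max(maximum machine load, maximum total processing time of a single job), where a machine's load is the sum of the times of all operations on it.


Machine loads:
  Machine 1: 9 + 9 + 4 + 2 = 24
  Machine 2: 3 + 10 + 3 + 2 = 18
Max machine load = 24
Job totals:
  Job 1: 12
  Job 2: 19
  Job 3: 7
  Job 4: 4
Max job total = 19
Lower bound = max(24, 19) = 24

24


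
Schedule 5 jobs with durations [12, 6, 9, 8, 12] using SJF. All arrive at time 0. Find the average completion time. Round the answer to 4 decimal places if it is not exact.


SJF order (ascending): [6, 8, 9, 12, 12]
Completion times:
  Job 1: burst=6, C=6
  Job 2: burst=8, C=14
  Job 3: burst=9, C=23
  Job 4: burst=12, C=35
  Job 5: burst=12, C=47
Average completion = 125/5 = 25.0

25.0


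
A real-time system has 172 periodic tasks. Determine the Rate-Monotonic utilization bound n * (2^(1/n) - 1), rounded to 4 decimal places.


Compute 2^(1/172) = 1.0040380565
Subtract 1: 1.0040380565 - 1 = 0.0040380565
Multiply by n: 172 * 0.0040380565 = 0.6945457180
Round to 4 dp: 0.6945

0.6945


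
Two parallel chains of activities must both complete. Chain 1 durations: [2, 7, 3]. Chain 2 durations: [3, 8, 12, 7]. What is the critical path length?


Path A total = 2 + 7 + 3 = 12
Path B total = 3 + 8 + 12 + 7 = 30
Critical path = longest path = max(12, 30) = 30

30


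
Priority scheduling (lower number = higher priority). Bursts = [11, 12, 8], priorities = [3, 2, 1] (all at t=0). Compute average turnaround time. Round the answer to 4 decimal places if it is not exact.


Sort by priority (ascending = highest first):
Order: [(1, 8), (2, 12), (3, 11)]
Completion times:
  Priority 1, burst=8, C=8
  Priority 2, burst=12, C=20
  Priority 3, burst=11, C=31
Average turnaround = 59/3 = 19.6667

19.6667


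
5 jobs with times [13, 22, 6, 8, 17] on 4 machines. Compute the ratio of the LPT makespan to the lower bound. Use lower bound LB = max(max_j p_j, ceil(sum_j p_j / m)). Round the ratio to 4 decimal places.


LPT order: [22, 17, 13, 8, 6]
Machine loads after assignment: [22, 17, 13, 14]
LPT makespan = 22
Lower bound = max(max_job, ceil(total/4)) = max(22, 17) = 22
Ratio = 22 / 22 = 1.0

1.0


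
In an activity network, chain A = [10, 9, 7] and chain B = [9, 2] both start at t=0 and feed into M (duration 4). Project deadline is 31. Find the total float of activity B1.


Forward pass: ES(B1) = sum of predecessors on chain B = 0
EF = ES + duration = 0 + 9 = 9
Backward pass: LF(M) = deadline = 31; LS(M) = 31 - 4 = 27
LF(B1) = LS(M) - sum(successors on chain B) = 27 - 2 = 25
LS = LF - duration = 25 - 9 = 16
Total float = LS - ES = 16 - 0 = 16

16


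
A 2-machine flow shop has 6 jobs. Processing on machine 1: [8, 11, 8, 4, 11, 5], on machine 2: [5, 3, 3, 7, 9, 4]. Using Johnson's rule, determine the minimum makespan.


Apply Johnson's rule:
  Group 1 (a <= b): [(4, 4, 7)]
  Group 2 (a > b): [(5, 11, 9), (1, 8, 5), (6, 5, 4), (2, 11, 3), (3, 8, 3)]
Optimal job order: [4, 5, 1, 6, 2, 3]
Schedule:
  Job 4: M1 done at 4, M2 done at 11
  Job 5: M1 done at 15, M2 done at 24
  Job 1: M1 done at 23, M2 done at 29
  Job 6: M1 done at 28, M2 done at 33
  Job 2: M1 done at 39, M2 done at 42
  Job 3: M1 done at 47, M2 done at 50
Makespan = 50

50


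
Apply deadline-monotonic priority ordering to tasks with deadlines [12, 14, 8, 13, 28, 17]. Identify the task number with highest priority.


Sort tasks by relative deadline (ascending):
  Task 3: deadline = 8
  Task 1: deadline = 12
  Task 4: deadline = 13
  Task 2: deadline = 14
  Task 6: deadline = 17
  Task 5: deadline = 28
Priority order (highest first): [3, 1, 4, 2, 6, 5]
Highest priority task = 3

3


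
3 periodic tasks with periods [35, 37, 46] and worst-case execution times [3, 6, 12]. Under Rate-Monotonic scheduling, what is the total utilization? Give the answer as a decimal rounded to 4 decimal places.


Compute individual utilizations (exact fractions):
  Task 1: C/T = 3/35 (approx. 0.0857)
  Task 2: C/T = 6/37 (approx. 0.1622)
  Task 3: C/T = 12/46 = 6/23 (approx. 0.2609)
Total utilization U = 3/35 + 6/37 + 6/23 = 15153/29785
Rounded to 4 decimal places: U = 0.5087
RM (Liu & Layland) bound for 3 tasks = 0.779763; compare with U = 15153/29785 (approx. 0.508746)
U <= bound, so schedulable by RM sufficient condition.

0.5087


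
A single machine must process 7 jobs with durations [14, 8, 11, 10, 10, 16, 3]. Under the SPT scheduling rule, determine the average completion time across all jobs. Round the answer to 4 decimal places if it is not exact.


Sort jobs by processing time (SPT order): [3, 8, 10, 10, 11, 14, 16]
Compute completion times sequentially:
  Job 1: processing = 3, completes at 3
  Job 2: processing = 8, completes at 11
  Job 3: processing = 10, completes at 21
  Job 4: processing = 10, completes at 31
  Job 5: processing = 11, completes at 42
  Job 6: processing = 14, completes at 56
  Job 7: processing = 16, completes at 72
Sum of completion times = 236
Average completion time = 236/7 = 33.7143

33.7143


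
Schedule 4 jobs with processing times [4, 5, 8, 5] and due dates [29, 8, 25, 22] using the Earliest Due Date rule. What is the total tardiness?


Sort by due date (EDD order): [(5, 8), (5, 22), (8, 25), (4, 29)]
Compute completion times and tardiness:
  Job 1: p=5, d=8, C=5, tardiness=max(0,5-8)=0
  Job 2: p=5, d=22, C=10, tardiness=max(0,10-22)=0
  Job 3: p=8, d=25, C=18, tardiness=max(0,18-25)=0
  Job 4: p=4, d=29, C=22, tardiness=max(0,22-29)=0
Total tardiness = 0

0


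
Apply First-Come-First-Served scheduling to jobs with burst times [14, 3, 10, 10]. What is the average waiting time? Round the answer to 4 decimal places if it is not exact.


FCFS order (as given): [14, 3, 10, 10]
Waiting times:
  Job 1: wait = 0
  Job 2: wait = 14
  Job 3: wait = 17
  Job 4: wait = 27
Sum of waiting times = 58
Average waiting time = 58/4 = 14.5

14.5


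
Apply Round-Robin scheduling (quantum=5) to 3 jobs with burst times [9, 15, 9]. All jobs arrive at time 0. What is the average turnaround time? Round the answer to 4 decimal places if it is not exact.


Time quantum = 5
Execution trace:
  J1 runs 5 units, time = 5
  J2 runs 5 units, time = 10
  J3 runs 5 units, time = 15
  J1 runs 4 units, time = 19
  J2 runs 5 units, time = 24
  J3 runs 4 units, time = 28
  J2 runs 5 units, time = 33
Finish times: [19, 33, 28]
Average turnaround = 80/3 = 26.6667

26.6667


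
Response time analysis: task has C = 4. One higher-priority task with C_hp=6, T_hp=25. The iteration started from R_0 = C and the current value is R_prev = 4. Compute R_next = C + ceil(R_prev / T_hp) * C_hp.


R_next = C + ceil(R_prev / T_hp) * C_hp
ceil(4 / 25) = ceil(0.16) = 1
Interference = 1 * 6 = 6
R_next = 4 + 6 = 10

10


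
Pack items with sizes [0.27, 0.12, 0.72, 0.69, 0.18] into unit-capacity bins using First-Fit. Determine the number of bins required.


Place items sequentially using First-Fit:
  Item 0.27 -> new Bin 1
  Item 0.12 -> Bin 1 (now 0.39)
  Item 0.72 -> new Bin 2
  Item 0.69 -> new Bin 3
  Item 0.18 -> Bin 1 (now 0.57)
Total bins used = 3

3


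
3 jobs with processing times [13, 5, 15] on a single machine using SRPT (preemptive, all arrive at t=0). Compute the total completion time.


Since all jobs arrive at t=0, SRPT equals SPT ordering.
SPT order: [5, 13, 15]
Completion times:
  Job 1: p=5, C=5
  Job 2: p=13, C=18
  Job 3: p=15, C=33
Total completion time = 5 + 18 + 33 = 56

56


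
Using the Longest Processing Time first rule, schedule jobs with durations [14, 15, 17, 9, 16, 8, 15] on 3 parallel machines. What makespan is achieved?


Sort jobs in decreasing order (LPT): [17, 16, 15, 15, 14, 9, 8]
Assign each job to the least loaded machine:
  Machine 1: jobs [17, 9, 8], load = 34
  Machine 2: jobs [16, 14], load = 30
  Machine 3: jobs [15, 15], load = 30
Makespan = max load = 34

34


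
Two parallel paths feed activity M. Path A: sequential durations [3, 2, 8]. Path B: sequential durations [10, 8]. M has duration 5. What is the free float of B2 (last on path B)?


ES(B2) = sum of predecessors on chain B = 10
EF(B2) = ES + duration = 10 + 8 = 18
Successor of B2 is M. ES(M) = max(sum(A), sum(B)) = max(13, 18) = 18
Free float = ES(successor) - EF(current) = 18 - 18 = 0

0


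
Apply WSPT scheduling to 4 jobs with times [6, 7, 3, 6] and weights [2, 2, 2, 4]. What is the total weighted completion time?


Compute p/w ratios and sort ascending (WSPT): [(3, 2), (6, 4), (6, 2), (7, 2)]
Compute weighted completion times:
  Job (p=3,w=2): C=3, w*C=2*3=6
  Job (p=6,w=4): C=9, w*C=4*9=36
  Job (p=6,w=2): C=15, w*C=2*15=30
  Job (p=7,w=2): C=22, w*C=2*22=44
Total weighted completion time = 116

116


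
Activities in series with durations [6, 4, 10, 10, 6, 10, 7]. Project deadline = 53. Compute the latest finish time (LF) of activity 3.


LF(activity 3) = deadline - sum of successor durations
Successors: activities 4 through 7 with durations [10, 6, 10, 7]
Sum of successor durations = 33
LF = 53 - 33 = 20

20


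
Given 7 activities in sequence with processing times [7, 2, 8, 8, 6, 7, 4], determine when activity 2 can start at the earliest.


Activity 2 starts after activities 1 through 1 complete.
Predecessor durations: [7]
ES = 7 = 7

7


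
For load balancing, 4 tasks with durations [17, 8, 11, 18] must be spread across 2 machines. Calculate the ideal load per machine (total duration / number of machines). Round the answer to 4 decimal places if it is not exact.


Total processing time = 17 + 8 + 11 + 18 = 54
Number of machines = 2
Ideal balanced load = 54 / 2 = 27.0

27.0


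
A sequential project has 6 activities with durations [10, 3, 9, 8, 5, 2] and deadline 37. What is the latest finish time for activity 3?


LF(activity 3) = deadline - sum of successor durations
Successors: activities 4 through 6 with durations [8, 5, 2]
Sum of successor durations = 15
LF = 37 - 15 = 22

22


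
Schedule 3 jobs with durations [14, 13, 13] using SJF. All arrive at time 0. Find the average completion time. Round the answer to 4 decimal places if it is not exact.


SJF order (ascending): [13, 13, 14]
Completion times:
  Job 1: burst=13, C=13
  Job 2: burst=13, C=26
  Job 3: burst=14, C=40
Average completion = 79/3 = 26.3333

26.3333


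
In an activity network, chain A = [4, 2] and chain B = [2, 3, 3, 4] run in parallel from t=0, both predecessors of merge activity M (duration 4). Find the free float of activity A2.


ES(A2) = sum of predecessors on chain A = 4
EF(A2) = ES + duration = 4 + 2 = 6
Successor of A2 is M. ES(M) = max(sum(A), sum(B)) = max(6, 12) = 12
Free float = ES(successor) - EF(current) = 12 - 6 = 6

6


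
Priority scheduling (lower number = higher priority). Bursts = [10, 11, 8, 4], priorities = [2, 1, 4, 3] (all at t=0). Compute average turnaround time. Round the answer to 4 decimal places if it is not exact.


Sort by priority (ascending = highest first):
Order: [(1, 11), (2, 10), (3, 4), (4, 8)]
Completion times:
  Priority 1, burst=11, C=11
  Priority 2, burst=10, C=21
  Priority 3, burst=4, C=25
  Priority 4, burst=8, C=33
Average turnaround = 90/4 = 22.5

22.5


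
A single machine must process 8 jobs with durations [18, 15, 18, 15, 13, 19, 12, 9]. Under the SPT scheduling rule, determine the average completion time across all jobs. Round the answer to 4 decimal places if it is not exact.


Sort jobs by processing time (SPT order): [9, 12, 13, 15, 15, 18, 18, 19]
Compute completion times sequentially:
  Job 1: processing = 9, completes at 9
  Job 2: processing = 12, completes at 21
  Job 3: processing = 13, completes at 34
  Job 4: processing = 15, completes at 49
  Job 5: processing = 15, completes at 64
  Job 6: processing = 18, completes at 82
  Job 7: processing = 18, completes at 100
  Job 8: processing = 19, completes at 119
Sum of completion times = 478
Average completion time = 478/8 = 59.75

59.75


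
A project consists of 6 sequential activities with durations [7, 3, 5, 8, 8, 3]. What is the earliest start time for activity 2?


Activity 2 starts after activities 1 through 1 complete.
Predecessor durations: [7]
ES = 7 = 7

7


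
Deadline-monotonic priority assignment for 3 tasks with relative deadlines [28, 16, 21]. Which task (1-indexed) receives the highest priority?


Sort tasks by relative deadline (ascending):
  Task 2: deadline = 16
  Task 3: deadline = 21
  Task 1: deadline = 28
Priority order (highest first): [2, 3, 1]
Highest priority task = 2

2


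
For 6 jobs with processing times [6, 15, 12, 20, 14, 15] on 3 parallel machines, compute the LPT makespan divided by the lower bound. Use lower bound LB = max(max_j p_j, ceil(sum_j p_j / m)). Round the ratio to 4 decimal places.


LPT order: [20, 15, 15, 14, 12, 6]
Machine loads after assignment: [26, 29, 27]
LPT makespan = 29
Lower bound = max(max_job, ceil(total/3)) = max(20, 28) = 28
Ratio = 29 / 28 = 1.0357

1.0357


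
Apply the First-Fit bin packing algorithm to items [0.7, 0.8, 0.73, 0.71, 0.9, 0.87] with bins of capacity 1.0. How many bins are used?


Place items sequentially using First-Fit:
  Item 0.7 -> new Bin 1
  Item 0.8 -> new Bin 2
  Item 0.73 -> new Bin 3
  Item 0.71 -> new Bin 4
  Item 0.9 -> new Bin 5
  Item 0.87 -> new Bin 6
Total bins used = 6

6


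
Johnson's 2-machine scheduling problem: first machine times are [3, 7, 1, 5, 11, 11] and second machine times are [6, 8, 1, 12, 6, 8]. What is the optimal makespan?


Apply Johnson's rule:
  Group 1 (a <= b): [(3, 1, 1), (1, 3, 6), (4, 5, 12), (2, 7, 8)]
  Group 2 (a > b): [(6, 11, 8), (5, 11, 6)]
Optimal job order: [3, 1, 4, 2, 6, 5]
Schedule:
  Job 3: M1 done at 1, M2 done at 2
  Job 1: M1 done at 4, M2 done at 10
  Job 4: M1 done at 9, M2 done at 22
  Job 2: M1 done at 16, M2 done at 30
  Job 6: M1 done at 27, M2 done at 38
  Job 5: M1 done at 38, M2 done at 44
Makespan = 44

44


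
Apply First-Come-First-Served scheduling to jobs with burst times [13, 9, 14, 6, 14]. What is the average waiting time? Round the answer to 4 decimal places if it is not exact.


FCFS order (as given): [13, 9, 14, 6, 14]
Waiting times:
  Job 1: wait = 0
  Job 2: wait = 13
  Job 3: wait = 22
  Job 4: wait = 36
  Job 5: wait = 42
Sum of waiting times = 113
Average waiting time = 113/5 = 22.6

22.6


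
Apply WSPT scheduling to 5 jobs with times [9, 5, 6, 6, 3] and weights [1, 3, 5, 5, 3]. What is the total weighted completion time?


Compute p/w ratios and sort ascending (WSPT): [(3, 3), (6, 5), (6, 5), (5, 3), (9, 1)]
Compute weighted completion times:
  Job (p=3,w=3): C=3, w*C=3*3=9
  Job (p=6,w=5): C=9, w*C=5*9=45
  Job (p=6,w=5): C=15, w*C=5*15=75
  Job (p=5,w=3): C=20, w*C=3*20=60
  Job (p=9,w=1): C=29, w*C=1*29=29
Total weighted completion time = 218

218


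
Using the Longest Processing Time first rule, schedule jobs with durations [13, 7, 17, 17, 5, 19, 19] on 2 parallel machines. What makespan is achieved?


Sort jobs in decreasing order (LPT): [19, 19, 17, 17, 13, 7, 5]
Assign each job to the least loaded machine:
  Machine 1: jobs [19, 17, 13], load = 49
  Machine 2: jobs [19, 17, 7, 5], load = 48
Makespan = max load = 49

49


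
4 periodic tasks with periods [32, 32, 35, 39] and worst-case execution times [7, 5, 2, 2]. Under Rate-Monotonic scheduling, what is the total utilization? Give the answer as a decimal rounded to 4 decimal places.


Compute individual utilizations (exact fractions):
  Task 1: C/T = 7/32 (approx. 0.2188)
  Task 2: C/T = 5/32 (approx. 0.1563)
  Task 3: C/T = 2/35 (approx. 0.0571)
  Task 4: C/T = 2/39 (approx. 0.0513)
Total utilization U = 7/32 + 5/32 + 2/35 + 2/39 = 5279/10920
Rounded to 4 decimal places: U = 0.4834
RM (Liu & Layland) bound for 4 tasks = 0.756828; compare with U = 5279/10920 (approx. 0.483425)
U <= bound, so schedulable by RM sufficient condition.

0.4834
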